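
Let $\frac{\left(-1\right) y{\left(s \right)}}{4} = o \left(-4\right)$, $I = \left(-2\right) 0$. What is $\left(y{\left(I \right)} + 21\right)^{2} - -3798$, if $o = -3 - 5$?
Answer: $15247$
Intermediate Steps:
$o = -8$ ($o = -3 - 5 = -8$)
$I = 0$
$y{\left(s \right)} = -128$ ($y{\left(s \right)} = - 4 \left(\left(-8\right) \left(-4\right)\right) = \left(-4\right) 32 = -128$)
$\left(y{\left(I \right)} + 21\right)^{2} - -3798 = \left(-128 + 21\right)^{2} - -3798 = \left(-107\right)^{2} + 3798 = 11449 + 3798 = 15247$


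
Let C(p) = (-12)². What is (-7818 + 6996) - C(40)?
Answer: -966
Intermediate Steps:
C(p) = 144
(-7818 + 6996) - C(40) = (-7818 + 6996) - 1*144 = -822 - 144 = -966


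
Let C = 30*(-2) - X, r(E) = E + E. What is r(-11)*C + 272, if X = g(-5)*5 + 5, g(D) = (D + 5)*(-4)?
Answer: 1702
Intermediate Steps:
r(E) = 2*E
g(D) = -20 - 4*D (g(D) = (5 + D)*(-4) = -20 - 4*D)
X = 5 (X = (-20 - 4*(-5))*5 + 5 = (-20 + 20)*5 + 5 = 0*5 + 5 = 0 + 5 = 5)
C = -65 (C = 30*(-2) - 1*5 = -60 - 5 = -65)
r(-11)*C + 272 = (2*(-11))*(-65) + 272 = -22*(-65) + 272 = 1430 + 272 = 1702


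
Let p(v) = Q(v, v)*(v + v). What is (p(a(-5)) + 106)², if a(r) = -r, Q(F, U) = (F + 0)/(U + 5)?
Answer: 12321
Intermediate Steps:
Q(F, U) = F/(5 + U)
p(v) = 2*v²/(5 + v) (p(v) = (v/(5 + v))*(v + v) = (v/(5 + v))*(2*v) = 2*v²/(5 + v))
(p(a(-5)) + 106)² = (2*(-1*(-5))²/(5 - 1*(-5)) + 106)² = (2*5²/(5 + 5) + 106)² = (2*25/10 + 106)² = (2*25*(⅒) + 106)² = (5 + 106)² = 111² = 12321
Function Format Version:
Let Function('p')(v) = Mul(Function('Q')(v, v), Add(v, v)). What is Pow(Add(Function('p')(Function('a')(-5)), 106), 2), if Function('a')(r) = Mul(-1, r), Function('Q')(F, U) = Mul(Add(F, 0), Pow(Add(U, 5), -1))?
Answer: 12321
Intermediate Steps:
Function('Q')(F, U) = Mul(F, Pow(Add(5, U), -1))
Function('p')(v) = Mul(2, Pow(v, 2), Pow(Add(5, v), -1)) (Function('p')(v) = Mul(Mul(v, Pow(Add(5, v), -1)), Add(v, v)) = Mul(Mul(v, Pow(Add(5, v), -1)), Mul(2, v)) = Mul(2, Pow(v, 2), Pow(Add(5, v), -1)))
Pow(Add(Function('p')(Function('a')(-5)), 106), 2) = Pow(Add(Mul(2, Pow(Mul(-1, -5), 2), Pow(Add(5, Mul(-1, -5)), -1)), 106), 2) = Pow(Add(Mul(2, Pow(5, 2), Pow(Add(5, 5), -1)), 106), 2) = Pow(Add(Mul(2, 25, Pow(10, -1)), 106), 2) = Pow(Add(Mul(2, 25, Rational(1, 10)), 106), 2) = Pow(Add(5, 106), 2) = Pow(111, 2) = 12321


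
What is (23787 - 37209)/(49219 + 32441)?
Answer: -2237/13610 ≈ -0.16436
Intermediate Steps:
(23787 - 37209)/(49219 + 32441) = -13422/81660 = -13422*1/81660 = -2237/13610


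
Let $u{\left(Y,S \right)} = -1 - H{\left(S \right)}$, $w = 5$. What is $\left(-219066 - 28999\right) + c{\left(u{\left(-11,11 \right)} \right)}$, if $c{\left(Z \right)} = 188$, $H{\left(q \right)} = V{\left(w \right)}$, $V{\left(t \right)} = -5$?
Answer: $-247877$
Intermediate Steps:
$H{\left(q \right)} = -5$
$u{\left(Y,S \right)} = 4$ ($u{\left(Y,S \right)} = -1 - -5 = -1 + 5 = 4$)
$\left(-219066 - 28999\right) + c{\left(u{\left(-11,11 \right)} \right)} = \left(-219066 - 28999\right) + 188 = -248065 + 188 = -247877$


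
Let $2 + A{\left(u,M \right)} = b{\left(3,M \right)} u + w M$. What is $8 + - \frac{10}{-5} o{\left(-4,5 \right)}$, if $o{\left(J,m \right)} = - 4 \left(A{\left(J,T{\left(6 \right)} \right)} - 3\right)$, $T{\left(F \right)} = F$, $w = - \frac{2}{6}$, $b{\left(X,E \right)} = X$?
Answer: $160$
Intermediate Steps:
$w = - \frac{1}{3}$ ($w = \left(-2\right) \frac{1}{6} = - \frac{1}{3} \approx -0.33333$)
$A{\left(u,M \right)} = -2 + 3 u - \frac{M}{3}$ ($A{\left(u,M \right)} = -2 - \left(- 3 u + \frac{M}{3}\right) = -2 + 3 u - \frac{M}{3}$)
$o{\left(J,m \right)} = 28 - 12 J$ ($o{\left(J,m \right)} = - 4 \left(\left(-2 + 3 J - 2\right) - 3\right) = - 4 \left(\left(-4 + 3 J\right) - 3\right) = - 4 \left(-7 + 3 J\right) = 28 - 12 J$)
$8 + - \frac{10}{-5} o{\left(-4,5 \right)} = 8 + - \frac{10}{-5} \left(28 - -48\right) = 8 + \left(-10\right) \left(- \frac{1}{5}\right) \left(28 + 48\right) = 8 + 2 \cdot 76 = 8 + 152 = 160$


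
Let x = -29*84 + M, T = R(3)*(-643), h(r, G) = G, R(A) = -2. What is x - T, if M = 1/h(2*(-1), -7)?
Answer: -26055/7 ≈ -3722.1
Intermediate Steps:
T = 1286 (T = -2*(-643) = 1286)
M = -⅐ (M = 1/(-7) = -⅐ ≈ -0.14286)
x = -17053/7 (x = -29*84 - ⅐ = -2436 - ⅐ = -17053/7 ≈ -2436.1)
x - T = -17053/7 - 1*1286 = -17053/7 - 1286 = -26055/7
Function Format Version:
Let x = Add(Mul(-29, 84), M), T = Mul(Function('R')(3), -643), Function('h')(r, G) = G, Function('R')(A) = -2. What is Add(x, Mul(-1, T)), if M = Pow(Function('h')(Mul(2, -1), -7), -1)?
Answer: Rational(-26055, 7) ≈ -3722.1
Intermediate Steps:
T = 1286 (T = Mul(-2, -643) = 1286)
M = Rational(-1, 7) (M = Pow(-7, -1) = Rational(-1, 7) ≈ -0.14286)
x = Rational(-17053, 7) (x = Add(Mul(-29, 84), Rational(-1, 7)) = Add(-2436, Rational(-1, 7)) = Rational(-17053, 7) ≈ -2436.1)
Add(x, Mul(-1, T)) = Add(Rational(-17053, 7), Mul(-1, 1286)) = Add(Rational(-17053, 7), -1286) = Rational(-26055, 7)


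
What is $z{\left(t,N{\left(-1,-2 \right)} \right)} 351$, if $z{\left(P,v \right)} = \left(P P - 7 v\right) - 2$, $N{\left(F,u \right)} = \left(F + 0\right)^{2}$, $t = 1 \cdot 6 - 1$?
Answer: $5616$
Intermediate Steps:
$t = 5$ ($t = 6 - 1 = 5$)
$N{\left(F,u \right)} = F^{2}$
$z{\left(P,v \right)} = -2 + P^{2} - 7 v$ ($z{\left(P,v \right)} = \left(P^{2} - 7 v\right) - 2 = -2 + P^{2} - 7 v$)
$z{\left(t,N{\left(-1,-2 \right)} \right)} 351 = \left(-2 + 5^{2} - 7 \left(-1\right)^{2}\right) 351 = \left(-2 + 25 - 7\right) 351 = 16 \cdot 351 = 5616$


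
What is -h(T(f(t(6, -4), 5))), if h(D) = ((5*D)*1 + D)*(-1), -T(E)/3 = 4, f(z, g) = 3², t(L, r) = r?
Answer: -72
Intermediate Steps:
f(z, g) = 9
T(E) = -12 (T(E) = -3*4 = -12)
h(D) = -6*D (h(D) = (5*D + D)*(-1) = (6*D)*(-1) = -6*D)
-h(T(f(t(6, -4), 5))) = -(-6)*(-12) = -1*72 = -72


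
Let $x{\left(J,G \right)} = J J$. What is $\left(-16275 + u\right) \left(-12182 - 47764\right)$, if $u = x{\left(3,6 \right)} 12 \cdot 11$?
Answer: $904405302$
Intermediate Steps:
$x{\left(J,G \right)} = J^{2}$
$u = 1188$ ($u = 3^{2} \cdot 12 \cdot 11 = 9 \cdot 12 \cdot 11 = 108 \cdot 11 = 1188$)
$\left(-16275 + u\right) \left(-12182 - 47764\right) = \left(-16275 + 1188\right) \left(-12182 - 47764\right) = \left(-15087\right) \left(-59946\right) = 904405302$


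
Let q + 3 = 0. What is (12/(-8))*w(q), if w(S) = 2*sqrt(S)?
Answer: -3*I*sqrt(3) ≈ -5.1962*I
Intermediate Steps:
q = -3 (q = -3 + 0 = -3)
(12/(-8))*w(q) = (12/(-8))*(2*sqrt(-3)) = (-1/8*12)*(2*(I*sqrt(3))) = -3*I*sqrt(3)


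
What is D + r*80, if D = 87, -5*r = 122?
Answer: -1865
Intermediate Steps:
r = -122/5 (r = -1/5*122 = -122/5 ≈ -24.400)
D + r*80 = 87 - 122/5*80 = 87 - 1952 = -1865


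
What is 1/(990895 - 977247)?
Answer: 1/13648 ≈ 7.3271e-5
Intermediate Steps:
1/(990895 - 977247) = 1/13648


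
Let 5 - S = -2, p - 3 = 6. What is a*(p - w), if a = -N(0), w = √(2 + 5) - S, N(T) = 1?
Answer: -16 + √7 ≈ -13.354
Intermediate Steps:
p = 9 (p = 3 + 6 = 9)
S = 7 (S = 5 - 1*(-2) = 5 + 2 = 7)
w = -7 + √7 (w = √(2 + 5) - 1*7 = √7 - 7 = -7 + √7 ≈ -4.3542)
a = -1 (a = -1*1 = -1)
a*(p - w) = -(9 - (-7 + √7)) = -(9 + (7 - √7)) = -(16 - √7) = -16 + √7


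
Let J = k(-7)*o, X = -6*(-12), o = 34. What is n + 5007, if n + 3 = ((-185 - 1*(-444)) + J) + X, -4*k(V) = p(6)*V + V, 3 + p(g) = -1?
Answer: 10313/2 ≈ 5156.5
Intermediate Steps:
p(g) = -4 (p(g) = -3 - 1 = -4)
k(V) = 3*V/4 (k(V) = -(-4*V + V)/4 = -(-3)*V/4 = 3*V/4)
X = 72
J = -357/2 (J = ((¾)*(-7))*34 = -21/4*34 = -357/2 ≈ -178.50)
n = 299/2 (n = -3 + (((-185 - 1*(-444)) - 357/2) + 72) = -3 + (((-185 + 444) - 357/2) + 72) = -3 + ((259 - 357/2) + 72) = -3 + (161/2 + 72) = -3 + 305/2 = 299/2 ≈ 149.50)
n + 5007 = 299/2 + 5007 = 10313/2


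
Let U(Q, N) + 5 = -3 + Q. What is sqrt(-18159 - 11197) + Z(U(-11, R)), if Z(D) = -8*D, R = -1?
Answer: 152 + 2*I*sqrt(7339) ≈ 152.0 + 171.34*I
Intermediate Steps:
U(Q, N) = -8 + Q (U(Q, N) = -5 + (-3 + Q) = -8 + Q)
sqrt(-18159 - 11197) + Z(U(-11, R)) = sqrt(-18159 - 11197) - 8*(-8 - 11) = sqrt(-29356) - 8*(-19) = 2*I*sqrt(7339) + 152 = 152 + 2*I*sqrt(7339)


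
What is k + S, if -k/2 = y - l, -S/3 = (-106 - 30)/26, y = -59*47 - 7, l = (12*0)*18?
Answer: 72484/13 ≈ 5575.7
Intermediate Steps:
l = 0 (l = 0*18 = 0)
y = -2780 (y = -2773 - 7 = -2780)
S = 204/13 (S = -3*(-106 - 30)/26 = -(-408)/26 = -3*(-68/13) = 204/13 ≈ 15.692)
k = 5560 (k = -2*(-2780 - 1*0) = -2*(-2780 + 0) = -2*(-2780) = 5560)
k + S = 5560 + 204/13 = 72484/13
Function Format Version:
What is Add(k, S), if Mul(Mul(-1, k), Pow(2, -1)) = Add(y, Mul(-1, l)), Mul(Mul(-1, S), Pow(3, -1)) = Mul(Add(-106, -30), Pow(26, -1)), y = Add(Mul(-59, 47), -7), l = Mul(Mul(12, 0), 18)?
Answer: Rational(72484, 13) ≈ 5575.7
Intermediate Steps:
l = 0 (l = Mul(0, 18) = 0)
y = -2780 (y = Add(-2773, -7) = -2780)
S = Rational(204, 13) (S = Mul(-3, Mul(Add(-106, -30), Pow(26, -1))) = Mul(-3, Mul(-136, Rational(1, 26))) = Mul(-3, Rational(-68, 13)) = Rational(204, 13) ≈ 15.692)
k = 5560 (k = Mul(-2, Add(-2780, Mul(-1, 0))) = Mul(-2, Add(-2780, 0)) = Mul(-2, -2780) = 5560)
Add(k, S) = Add(5560, Rational(204, 13)) = Rational(72484, 13)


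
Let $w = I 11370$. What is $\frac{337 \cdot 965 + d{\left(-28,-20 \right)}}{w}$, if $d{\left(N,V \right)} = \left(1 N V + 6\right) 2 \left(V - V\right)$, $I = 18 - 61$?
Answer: $- \frac{65041}{97782} \approx -0.66516$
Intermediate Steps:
$I = -43$
$d{\left(N,V \right)} = 0$ ($d{\left(N,V \right)} = \left(N V + 6\right) 2 \cdot 0 = \left(6 + N V\right) 2 \cdot 0 = \left(12 + 2 N V\right) 0 = 0$)
$w = -488910$ ($w = \left(-43\right) 11370 = -488910$)
$\frac{337 \cdot 965 + d{\left(-28,-20 \right)}}{w} = \frac{337 \cdot 965 + 0}{-488910} = \left(325205 + 0\right) \left(- \frac{1}{488910}\right) = 325205 \left(- \frac{1}{488910}\right) = - \frac{65041}{97782}$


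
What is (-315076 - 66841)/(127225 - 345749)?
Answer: 381917/218524 ≈ 1.7477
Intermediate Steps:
(-315076 - 66841)/(127225 - 345749) = -381917/(-218524) = -381917*(-1/218524) = 381917/218524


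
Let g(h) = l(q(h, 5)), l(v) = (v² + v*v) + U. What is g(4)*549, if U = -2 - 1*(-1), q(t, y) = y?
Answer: 26901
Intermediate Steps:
U = -1 (U = -2 + 1 = -1)
l(v) = -1 + 2*v² (l(v) = (v² + v*v) - 1 = (v² + v²) - 1 = 2*v² - 1 = -1 + 2*v²)
g(h) = 49 (g(h) = -1 + 2*5² = -1 + 2*25 = -1 + 50 = 49)
g(4)*549 = 49*549 = 26901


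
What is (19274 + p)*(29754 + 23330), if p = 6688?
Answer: 1378166808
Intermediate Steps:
(19274 + p)*(29754 + 23330) = (19274 + 6688)*(29754 + 23330) = 25962*53084 = 1378166808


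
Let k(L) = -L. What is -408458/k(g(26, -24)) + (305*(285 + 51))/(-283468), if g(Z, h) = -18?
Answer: -14473327123/637803 ≈ -22692.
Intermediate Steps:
-408458/k(g(26, -24)) + (305*(285 + 51))/(-283468) = -408458/((-1*(-18))) + (305*(285 + 51))/(-283468) = -408458/18 + (305*336)*(-1/283468) = -408458*1/18 + 102480*(-1/283468) = -204229/9 - 25620/70867 = -14473327123/637803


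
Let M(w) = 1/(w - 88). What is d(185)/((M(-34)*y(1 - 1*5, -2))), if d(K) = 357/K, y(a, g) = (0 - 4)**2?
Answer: -21777/1480 ≈ -14.714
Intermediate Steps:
y(a, g) = 16 (y(a, g) = (-4)**2 = 16)
M(w) = 1/(-88 + w)
d(185)/((M(-34)*y(1 - 1*5, -2))) = (357/185)/((16/(-88 - 34))) = (357*(1/185))/((16/(-122))) = 357/(185*((-1/122*16))) = 357/(185*(-8/61)) = (357/185)*(-61/8) = -21777/1480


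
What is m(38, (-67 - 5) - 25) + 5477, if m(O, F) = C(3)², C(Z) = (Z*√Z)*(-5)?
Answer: 6152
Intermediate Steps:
C(Z) = -5*Z^(3/2) (C(Z) = Z^(3/2)*(-5) = -5*Z^(3/2))
m(O, F) = 675 (m(O, F) = (-15*√3)² = 675)
m(38, (-67 - 5) - 25) + 5477 = 675 + 5477 = 6152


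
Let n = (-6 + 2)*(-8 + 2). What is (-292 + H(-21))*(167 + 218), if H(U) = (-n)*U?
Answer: 81620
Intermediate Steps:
n = 24 (n = -4*(-6) = 24)
H(U) = -24*U (H(U) = (-1*24)*U = -24*U)
(-292 + H(-21))*(167 + 218) = (-292 - 24*(-21))*(167 + 218) = (-292 + 504)*385 = 212*385 = 81620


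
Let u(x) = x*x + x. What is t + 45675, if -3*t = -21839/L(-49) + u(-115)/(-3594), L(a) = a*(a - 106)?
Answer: 207803965587/4549405 ≈ 45677.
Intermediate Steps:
L(a) = a*(-106 + a)
u(x) = x + x**2 (u(x) = x**2 + x = x + x**2)
t = 9892212/4549405 (t = -(-21839*(-1/(49*(-106 - 49))) - 115*(1 - 115)/(-3594))/3 = -(-21839/((-49*(-155))) - 115*(-114)*(-1/3594))/3 = -(-21839/7595 + 13110*(-1/3594))/3 = -(-21839*1/7595 - 2185/599)/3 = -(-21839/7595 - 2185/599)/3 = -1/3*(-29676636/4549405) = 9892212/4549405 ≈ 2.1744)
t + 45675 = 9892212/4549405 + 45675 = 207803965587/4549405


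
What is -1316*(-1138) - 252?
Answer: 1497356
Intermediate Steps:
-1316*(-1138) - 252 = 1497608 - 252 = 1497356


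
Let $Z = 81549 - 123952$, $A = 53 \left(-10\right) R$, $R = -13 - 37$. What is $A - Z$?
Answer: $68903$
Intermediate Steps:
$R = -50$ ($R = -13 - 37 = -50$)
$A = 26500$ ($A = 53 \left(-10\right) \left(-50\right) = \left(-530\right) \left(-50\right) = 26500$)
$Z = -42403$ ($Z = 81549 - 123952 = -42403$)
$A - Z = 26500 - -42403 = 26500 + 42403 = 68903$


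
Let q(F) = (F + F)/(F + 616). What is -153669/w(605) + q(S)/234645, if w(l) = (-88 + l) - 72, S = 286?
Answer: -295672830227/856219605 ≈ -345.32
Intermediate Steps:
w(l) = -160 + l
q(F) = 2*F/(616 + F) (q(F) = (2*F)/(616 + F) = 2*F/(616 + F))
-153669/w(605) + q(S)/234645 = -153669/(-160 + 605) + (2*286/(616 + 286))/234645 = -153669/445 + (2*286/902)*(1/234645) = -153669*1/445 + (2*286*(1/902))*(1/234645) = -153669/445 + (26/41)*(1/234645) = -153669/445 + 26/9620445 = -295672830227/856219605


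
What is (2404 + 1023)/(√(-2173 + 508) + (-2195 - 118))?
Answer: -880739/594626 - 3427*I*√185/1783878 ≈ -1.4812 - 0.02613*I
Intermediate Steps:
(2404 + 1023)/(√(-2173 + 508) + (-2195 - 118)) = 3427/(√(-1665) - 2313) = 3427/(3*I*√185 - 2313) = 3427/(-2313 + 3*I*√185)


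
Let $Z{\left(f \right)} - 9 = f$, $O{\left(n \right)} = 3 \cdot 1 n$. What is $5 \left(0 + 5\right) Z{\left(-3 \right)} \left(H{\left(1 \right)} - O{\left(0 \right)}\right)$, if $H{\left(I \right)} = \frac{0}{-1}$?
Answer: $0$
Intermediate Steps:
$H{\left(I \right)} = 0$ ($H{\left(I \right)} = 0 \left(-1\right) = 0$)
$O{\left(n \right)} = 3 n$
$Z{\left(f \right)} = 9 + f$
$5 \left(0 + 5\right) Z{\left(-3 \right)} \left(H{\left(1 \right)} - O{\left(0 \right)}\right) = 5 \left(0 + 5\right) \left(9 - 3\right) \left(0 - 3 \cdot 0\right) = 5 \cdot 5 \cdot 6 \left(0 - 0\right) = 25 \cdot 6 \left(0 + 0\right) = 150 \cdot 0 = 0$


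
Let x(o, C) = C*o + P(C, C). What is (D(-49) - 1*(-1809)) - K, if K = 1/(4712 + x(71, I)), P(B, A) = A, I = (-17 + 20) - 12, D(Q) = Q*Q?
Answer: 17109439/4064 ≈ 4210.0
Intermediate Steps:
D(Q) = Q²
I = -9 (I = 3 - 12 = -9)
x(o, C) = C + C*o (x(o, C) = C*o + C = C + C*o)
K = 1/4064 (K = 1/(4712 - 9*(1 + 71)) = 1/(4712 - 9*72) = 1/(4712 - 648) = 1/4064 ≈ 0.00024606)
(D(-49) - 1*(-1809)) - K = ((-49)² - 1*(-1809)) - 1*1/4064 = (2401 + 1809) - 1/4064 = 4210 - 1/4064 = 17109439/4064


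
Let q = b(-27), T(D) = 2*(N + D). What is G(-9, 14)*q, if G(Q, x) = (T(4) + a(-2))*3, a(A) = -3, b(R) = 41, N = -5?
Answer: -615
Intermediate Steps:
T(D) = -10 + 2*D (T(D) = 2*(-5 + D) = -10 + 2*D)
q = 41
G(Q, x) = -15 (G(Q, x) = ((-10 + 2*4) - 3)*3 = ((-10 + 8) - 3)*3 = (-2 - 3)*3 = -5*3 = -15)
G(-9, 14)*q = -15*41 = -615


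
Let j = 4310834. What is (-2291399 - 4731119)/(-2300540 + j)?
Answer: -3511259/1005147 ≈ -3.4933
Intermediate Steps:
(-2291399 - 4731119)/(-2300540 + j) = (-2291399 - 4731119)/(-2300540 + 4310834) = -7022518/2010294 = -7022518*1/2010294 = -3511259/1005147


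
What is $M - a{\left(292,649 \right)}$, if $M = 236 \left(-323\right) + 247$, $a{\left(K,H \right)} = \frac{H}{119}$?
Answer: $- \frac{9042388}{119} \approx -75987.0$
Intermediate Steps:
$a{\left(K,H \right)} = \frac{H}{119}$ ($a{\left(K,H \right)} = H \frac{1}{119} = \frac{H}{119}$)
$M = -75981$ ($M = -76228 + 247 = -75981$)
$M - a{\left(292,649 \right)} = -75981 - \frac{1}{119} \cdot 649 = -75981 - \frac{649}{119} = - \frac{9042388}{119}$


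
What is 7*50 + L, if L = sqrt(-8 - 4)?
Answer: 350 + 2*I*sqrt(3) ≈ 350.0 + 3.4641*I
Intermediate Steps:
L = 2*I*sqrt(3) (L = sqrt(-12) = 2*I*sqrt(3) ≈ 3.4641*I)
7*50 + L = 7*50 + 2*I*sqrt(3) = 350 + 2*I*sqrt(3)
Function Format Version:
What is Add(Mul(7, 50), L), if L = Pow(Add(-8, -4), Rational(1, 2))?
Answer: Add(350, Mul(2, I, Pow(3, Rational(1, 2)))) ≈ Add(350.00, Mul(3.4641, I))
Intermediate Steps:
L = Mul(2, I, Pow(3, Rational(1, 2))) (L = Pow(-12, Rational(1, 2)) = Mul(2, I, Pow(3, Rational(1, 2))) ≈ Mul(3.4641, I))
Add(Mul(7, 50), L) = Add(Mul(7, 50), Mul(2, I, Pow(3, Rational(1, 2)))) = Add(350, Mul(2, I, Pow(3, Rational(1, 2))))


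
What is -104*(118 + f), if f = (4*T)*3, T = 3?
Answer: -16016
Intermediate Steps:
f = 36 (f = (4*3)*3 = 12*3 = 36)
-104*(118 + f) = -104*(118 + 36) = -104*154 = -16016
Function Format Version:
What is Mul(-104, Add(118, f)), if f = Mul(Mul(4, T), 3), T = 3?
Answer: -16016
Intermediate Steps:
f = 36 (f = Mul(Mul(4, 3), 3) = Mul(12, 3) = 36)
Mul(-104, Add(118, f)) = Mul(-104, Add(118, 36)) = Mul(-104, 154) = -16016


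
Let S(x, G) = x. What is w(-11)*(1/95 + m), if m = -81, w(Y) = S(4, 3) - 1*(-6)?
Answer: -15388/19 ≈ -809.89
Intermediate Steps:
w(Y) = 10 (w(Y) = 4 - 1*(-6) = 4 + 6 = 10)
w(-11)*(1/95 + m) = 10*(1/95 - 81) = 10*(-7694/95) = -15388/19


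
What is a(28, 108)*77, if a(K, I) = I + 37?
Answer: 11165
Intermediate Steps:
a(K, I) = 37 + I
a(28, 108)*77 = (37 + 108)*77 = 145*77 = 11165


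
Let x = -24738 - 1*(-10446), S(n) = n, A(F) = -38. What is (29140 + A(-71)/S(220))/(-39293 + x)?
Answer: -3205381/5894350 ≈ -0.54381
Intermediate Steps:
x = -14292 (x = -24738 + 10446 = -14292)
(29140 + A(-71)/S(220))/(-39293 + x) = (29140 - 38/220)/(-39293 - 14292) = (29140 - 38*1/220)/(-53585) = (29140 - 19/110)*(-1/53585) = (3205381/110)*(-1/53585) = -3205381/5894350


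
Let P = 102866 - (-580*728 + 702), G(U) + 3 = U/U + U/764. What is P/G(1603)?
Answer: 400644656/75 ≈ 5.3419e+6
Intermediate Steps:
G(U) = -2 + U/764 (G(U) = -3 + (U/U + U/764) = -3 + (1 + U*(1/764)) = -3 + (1 + U/764) = -2 + U/764)
P = 524404 (P = 102866 - (-422240 + 702) = 102866 - 1*(-421538) = 102866 + 421538 = 524404)
P/G(1603) = 524404/(-2 + (1/764)*1603) = 524404/(-2 + 1603/764) = 524404/(75/764) = 524404*(764/75) = 400644656/75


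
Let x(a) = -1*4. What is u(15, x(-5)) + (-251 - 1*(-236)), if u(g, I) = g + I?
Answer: -4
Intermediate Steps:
x(a) = -4
u(g, I) = I + g
u(15, x(-5)) + (-251 - 1*(-236)) = (-4 + 15) + (-251 - 1*(-236)) = 11 + (-251 + 236) = 11 - 15 = -4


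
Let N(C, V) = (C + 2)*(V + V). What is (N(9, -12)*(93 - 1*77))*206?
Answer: -870144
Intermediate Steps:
N(C, V) = 2*V*(2 + C) (N(C, V) = (2 + C)*(2*V) = 2*V*(2 + C))
(N(9, -12)*(93 - 1*77))*206 = ((2*(-12)*(2 + 9))*(93 - 1*77))*206 = ((2*(-12)*11)*(93 - 77))*206 = -264*16*206 = -4224*206 = -870144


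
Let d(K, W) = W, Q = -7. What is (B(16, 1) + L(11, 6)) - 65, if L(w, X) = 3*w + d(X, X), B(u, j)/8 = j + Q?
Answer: -74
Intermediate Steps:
B(u, j) = -56 + 8*j (B(u, j) = 8*(j - 7) = 8*(-7 + j) = -56 + 8*j)
L(w, X) = X + 3*w (L(w, X) = 3*w + X = X + 3*w)
(B(16, 1) + L(11, 6)) - 65 = ((-56 + 8*1) + (6 + 3*11)) - 65 = ((-56 + 8) + (6 + 33)) - 65 = (-48 + 39) - 65 = -9 - 65 = -74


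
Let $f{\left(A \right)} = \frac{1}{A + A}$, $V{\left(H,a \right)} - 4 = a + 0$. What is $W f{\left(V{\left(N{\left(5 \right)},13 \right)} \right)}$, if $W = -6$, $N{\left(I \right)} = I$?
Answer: $- \frac{3}{17} \approx -0.17647$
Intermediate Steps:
$V{\left(H,a \right)} = 4 + a$ ($V{\left(H,a \right)} = 4 + \left(a + 0\right) = 4 + a$)
$f{\left(A \right)} = \frac{1}{2 A}$
$W f{\left(V{\left(N{\left(5 \right)},13 \right)} \right)} = - 6 \frac{1}{2 \left(4 + 13\right)} = - 6 \frac{1}{2 \cdot 17} = - 6 \cdot \frac{1}{2} \cdot \frac{1}{17} = \left(-6\right) \frac{1}{34} = - \frac{3}{17}$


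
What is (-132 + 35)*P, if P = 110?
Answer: -10670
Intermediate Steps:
(-132 + 35)*P = (-132 + 35)*110 = -97*110 = -10670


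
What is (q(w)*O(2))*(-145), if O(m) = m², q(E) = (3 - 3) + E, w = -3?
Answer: 1740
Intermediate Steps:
q(E) = E (q(E) = 0 + E = E)
(q(w)*O(2))*(-145) = -3*2²*(-145) = -3*4*(-145) = -12*(-145) = 1740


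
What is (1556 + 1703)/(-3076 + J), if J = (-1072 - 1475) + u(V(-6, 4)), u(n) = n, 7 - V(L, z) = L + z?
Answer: -3259/5614 ≈ -0.58051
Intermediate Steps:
V(L, z) = 7 - L - z (V(L, z) = 7 - (L + z) = 7 + (-L - z) = 7 - L - z)
J = -2538 (J = (-1072 - 1475) + (7 - 1*(-6) - 1*4) = -2547 + (7 + 6 - 4) = -2547 + 9 = -2538)
(1556 + 1703)/(-3076 + J) = (1556 + 1703)/(-3076 - 2538) = 3259/(-5614) = 3259*(-1/5614) = -3259/5614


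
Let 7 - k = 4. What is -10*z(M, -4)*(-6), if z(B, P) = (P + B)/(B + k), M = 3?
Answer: -10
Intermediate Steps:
k = 3 (k = 7 - 1*4 = 7 - 4 = 3)
z(B, P) = (B + P)/(3 + B) (z(B, P) = (P + B)/(B + 3) = (B + P)/(3 + B))
-10*z(M, -4)*(-6) = -10*(3 - 4)/(3 + 3)*(-6) = -10*(-1)/6*(-6) = -5*(-1)/3*(-6) = -10*(-⅙)*(-6) = (5/3)*(-6) = -10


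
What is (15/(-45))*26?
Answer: -26/3 ≈ -8.6667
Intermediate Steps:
(15/(-45))*26 = -1/45*15*26 = -⅓*26 = -26/3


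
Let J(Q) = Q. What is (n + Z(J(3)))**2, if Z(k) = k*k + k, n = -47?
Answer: 1225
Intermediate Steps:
Z(k) = k + k**2 (Z(k) = k**2 + k = k + k**2)
(n + Z(J(3)))**2 = (-47 + 3*(1 + 3))**2 = (-47 + 3*4)**2 = (-47 + 12)**2 = (-35)**2 = 1225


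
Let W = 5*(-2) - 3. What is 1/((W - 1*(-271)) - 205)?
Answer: 1/53 ≈ 0.018868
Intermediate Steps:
W = -13 (W = -10 - 3 = -13)
1/((W - 1*(-271)) - 205) = 1/((-13 - 1*(-271)) - 205) = 1/((-13 + 271) - 205) = 1/(258 - 205) = 1/53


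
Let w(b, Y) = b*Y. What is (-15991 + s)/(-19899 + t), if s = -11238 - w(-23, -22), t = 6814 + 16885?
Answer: -5547/760 ≈ -7.2987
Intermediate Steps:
t = 23699
w(b, Y) = Y*b
s = -11744 (s = -11238 - (-22)*(-23) = -11238 - 1*506 = -11238 - 506 = -11744)
(-15991 + s)/(-19899 + t) = (-15991 - 11744)/(-19899 + 23699) = -27735/3800 = -27735*1/3800 = -5547/760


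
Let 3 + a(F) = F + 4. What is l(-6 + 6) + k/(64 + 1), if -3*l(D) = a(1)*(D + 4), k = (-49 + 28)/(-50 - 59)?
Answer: -56617/21255 ≈ -2.6637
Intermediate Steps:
a(F) = 1 + F (a(F) = -3 + (F + 4) = -3 + (4 + F) = 1 + F)
k = 21/109 (k = -21/(-109) = -21*(-1/109) = 21/109 ≈ 0.19266)
l(D) = -8/3 - 2*D/3 (l(D) = -(1 + 1)*(D + 4)/3 = -2*(4 + D)/3 = -(8 + 2*D)/3 = -8/3 - 2*D/3)
l(-6 + 6) + k/(64 + 1) = (-8/3 - 2*(-6 + 6)/3) + (21/109)/(64 + 1) = (-8/3 - ⅔*0) + (21/109)/65 = (-8/3 + 0) + (1/65)*(21/109) = -8/3 + 21/7085 = -56617/21255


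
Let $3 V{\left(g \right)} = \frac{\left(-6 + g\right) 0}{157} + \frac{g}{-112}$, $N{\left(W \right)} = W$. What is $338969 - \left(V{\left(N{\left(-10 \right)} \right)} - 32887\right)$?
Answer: $\frac{62471803}{168} \approx 3.7186 \cdot 10^{5}$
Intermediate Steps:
$V{\left(g \right)} = - \frac{g}{336}$ ($V{\left(g \right)} = \frac{\frac{\left(-6 + g\right) 0}{157} + \frac{g}{-112}}{3} = \frac{0 \cdot \frac{1}{157} + g \left(- \frac{1}{112}\right)}{3} = \frac{0 - \frac{g}{112}}{3} = \frac{\left(- \frac{1}{112}\right) g}{3} = - \frac{g}{336}$)
$338969 - \left(V{\left(N{\left(-10 \right)} \right)} - 32887\right) = 338969 - \left(\left(- \frac{1}{336}\right) \left(-10\right) - 32887\right) = 338969 - \left(\frac{5}{168} - 32887\right) = 338969 - - \frac{5525011}{168} = 338969 + \frac{5525011}{168} = \frac{62471803}{168}$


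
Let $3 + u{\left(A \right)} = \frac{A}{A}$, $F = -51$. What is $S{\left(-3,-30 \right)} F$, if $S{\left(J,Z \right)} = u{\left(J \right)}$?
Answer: $102$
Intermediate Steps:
$u{\left(A \right)} = -2$ ($u{\left(A \right)} = -3 + \frac{A}{A} = -3 + 1 = -2$)
$S{\left(J,Z \right)} = -2$
$S{\left(-3,-30 \right)} F = \left(-2\right) \left(-51\right) = 102$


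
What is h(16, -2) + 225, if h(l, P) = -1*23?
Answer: 202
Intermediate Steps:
h(l, P) = -23
h(16, -2) + 225 = -23 + 225 = 202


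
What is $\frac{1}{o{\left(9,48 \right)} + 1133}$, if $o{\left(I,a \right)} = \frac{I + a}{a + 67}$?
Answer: $\frac{115}{130352} \approx 0.00088223$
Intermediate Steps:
$o{\left(I,a \right)} = \frac{I + a}{67 + a}$
$\frac{1}{o{\left(9,48 \right)} + 1133} = \frac{1}{\frac{9 + 48}{67 + 48} + 1133} = \frac{1}{\frac{1}{115} \cdot 57 + 1133} = \frac{1}{\frac{57}{115} + 1133} = \frac{1}{\frac{130352}{115}} = \frac{115}{130352}$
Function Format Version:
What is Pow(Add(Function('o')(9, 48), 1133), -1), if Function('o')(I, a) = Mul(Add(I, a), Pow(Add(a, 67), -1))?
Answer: Rational(115, 130352) ≈ 0.00088223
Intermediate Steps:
Function('o')(I, a) = Mul(Pow(Add(67, a), -1), Add(I, a)) (Function('o')(I, a) = Mul(Add(I, a), Pow(Add(67, a), -1)) = Mul(Pow(Add(67, a), -1), Add(I, a)))
Pow(Add(Function('o')(9, 48), 1133), -1) = Pow(Add(Mul(Pow(Add(67, 48), -1), Add(9, 48)), 1133), -1) = Pow(Add(Mul(Pow(115, -1), 57), 1133), -1) = Pow(Add(Mul(Rational(1, 115), 57), 1133), -1) = Pow(Add(Rational(57, 115), 1133), -1) = Pow(Rational(130352, 115), -1) = Rational(115, 130352)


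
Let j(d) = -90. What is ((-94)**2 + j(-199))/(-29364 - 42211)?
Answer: -8746/71575 ≈ -0.12219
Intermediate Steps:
((-94)**2 + j(-199))/(-29364 - 42211) = ((-94)**2 - 90)/(-29364 - 42211) = (8836 - 90)/(-71575) = 8746*(-1/71575) = -8746/71575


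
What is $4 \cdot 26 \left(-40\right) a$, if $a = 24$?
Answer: $-99840$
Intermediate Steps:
$4 \cdot 26 \left(-40\right) a = 4 \cdot 26 \left(-40\right) 24 = 104 \left(-40\right) 24 = \left(-4160\right) 24 = -99840$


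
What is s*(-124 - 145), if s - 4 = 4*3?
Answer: -4304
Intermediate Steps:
s = 16 (s = 4 + 4*3 = 4 + 12 = 16)
s*(-124 - 145) = 16*(-124 - 145) = 16*(-269) = -4304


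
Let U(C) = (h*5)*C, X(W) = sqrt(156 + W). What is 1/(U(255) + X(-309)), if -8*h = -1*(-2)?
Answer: -100/31923 - 16*I*sqrt(17)/542691 ≈ -0.0031325 - 0.00012156*I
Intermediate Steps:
h = -1/4 (h = -(-1)*(-2)/8 = -1/8*2 = -1/4 ≈ -0.25000)
U(C) = -5*C/4 (U(C) = (-1/4*5)*C = -5*C/4)
1/(U(255) + X(-309)) = 1/(-5/4*255 + sqrt(156 - 309)) = 1/(-1275/4 + sqrt(-153)) = 1/(-1275/4 + 3*I*sqrt(17))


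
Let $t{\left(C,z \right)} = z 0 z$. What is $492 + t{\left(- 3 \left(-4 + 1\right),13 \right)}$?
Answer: $492$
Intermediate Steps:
$t{\left(C,z \right)} = 0$ ($t{\left(C,z \right)} = 0 z = 0$)
$492 + t{\left(- 3 \left(-4 + 1\right),13 \right)} = 492 + 0 = 492$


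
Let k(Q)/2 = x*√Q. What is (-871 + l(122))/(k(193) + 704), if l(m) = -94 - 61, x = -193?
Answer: 20064/785017 + 11001*√193/785017 ≈ 0.22024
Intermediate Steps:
l(m) = -155
k(Q) = -386*√Q (k(Q) = 2*(-193*√Q) = -386*√Q)
(-871 + l(122))/(k(193) + 704) = (-871 - 155)/(-386*√193 + 704) = -1026/(704 - 386*√193)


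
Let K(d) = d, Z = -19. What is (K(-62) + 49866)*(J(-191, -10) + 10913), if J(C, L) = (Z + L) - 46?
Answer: 539775752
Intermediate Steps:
J(C, L) = -65 + L (J(C, L) = (-19 + L) - 46 = -65 + L)
(K(-62) + 49866)*(J(-191, -10) + 10913) = (-62 + 49866)*((-65 - 10) + 10913) = 49804*(-75 + 10913) = 49804*10838 = 539775752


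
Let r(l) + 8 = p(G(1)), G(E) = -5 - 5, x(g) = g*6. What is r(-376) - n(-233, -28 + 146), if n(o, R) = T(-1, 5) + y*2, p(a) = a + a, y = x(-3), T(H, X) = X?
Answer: 3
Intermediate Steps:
x(g) = 6*g
G(E) = -10
y = -18 (y = 6*(-3) = -18)
p(a) = 2*a
r(l) = -28 (r(l) = -8 + 2*(-10) = -8 - 20 = -28)
n(o, R) = -31 (n(o, R) = 5 - 18*2 = 5 - 36 = -31)
r(-376) - n(-233, -28 + 146) = -28 - 1*(-31) = -28 + 31 = 3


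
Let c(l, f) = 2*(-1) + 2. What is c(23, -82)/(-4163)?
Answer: 0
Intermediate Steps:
c(l, f) = 0 (c(l, f) = -2 + 2 = 0)
c(23, -82)/(-4163) = 0/(-4163) = 0*(-1/4163) = 0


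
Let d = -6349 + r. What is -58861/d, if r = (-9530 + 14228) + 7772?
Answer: -58861/6121 ≈ -9.6162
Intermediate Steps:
r = 12470 (r = 4698 + 7772 = 12470)
d = 6121 (d = -6349 + 12470 = 6121)
-58861/d = -58861/6121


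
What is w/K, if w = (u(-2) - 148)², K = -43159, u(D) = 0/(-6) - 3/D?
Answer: -85849/172636 ≈ -0.49728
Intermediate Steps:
u(D) = -3/D (u(D) = 0*(-⅙) - 3/D = 0 - 3/D = -3/D)
w = 85849/4 (w = (-3/(-2) - 148)² = (-3*(-½) - 148)² = (3/2 - 148)² = (-293/2)² = 85849/4 ≈ 21462.)
w/K = (85849/4)/(-43159) = (85849/4)*(-1/43159) = -85849/172636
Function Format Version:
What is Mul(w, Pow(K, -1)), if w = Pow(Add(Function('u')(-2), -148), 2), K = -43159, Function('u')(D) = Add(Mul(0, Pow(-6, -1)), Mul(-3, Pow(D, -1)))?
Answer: Rational(-85849, 172636) ≈ -0.49728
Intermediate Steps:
Function('u')(D) = Mul(-3, Pow(D, -1)) (Function('u')(D) = Add(Mul(0, Rational(-1, 6)), Mul(-3, Pow(D, -1))) = Add(0, Mul(-3, Pow(D, -1))) = Mul(-3, Pow(D, -1)))
w = Rational(85849, 4) (w = Pow(Add(Mul(-3, Pow(-2, -1)), -148), 2) = Pow(Add(Mul(-3, Rational(-1, 2)), -148), 2) = Pow(Add(Rational(3, 2), -148), 2) = Pow(Rational(-293, 2), 2) = Rational(85849, 4) ≈ 21462.)
Mul(w, Pow(K, -1)) = Mul(Rational(85849, 4), Pow(-43159, -1)) = Mul(Rational(85849, 4), Rational(-1, 43159)) = Rational(-85849, 172636)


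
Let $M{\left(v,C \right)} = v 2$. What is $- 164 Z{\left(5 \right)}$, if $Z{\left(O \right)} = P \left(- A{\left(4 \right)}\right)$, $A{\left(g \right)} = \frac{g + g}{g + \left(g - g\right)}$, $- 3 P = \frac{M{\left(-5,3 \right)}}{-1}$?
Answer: $- \frac{3280}{3} \approx -1093.3$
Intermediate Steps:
$M{\left(v,C \right)} = 2 v$
$P = - \frac{10}{3}$ ($P = - \frac{2 \left(-5\right) \frac{1}{-1}}{3} = - \frac{\left(-10\right) \left(-1\right)}{3} = \left(- \frac{1}{3}\right) 10 = - \frac{10}{3} \approx -3.3333$)
$A{\left(g \right)} = 2$ ($A{\left(g \right)} = \frac{2 g}{g + 0} = \frac{2 g}{g} = 2$)
$Z{\left(O \right)} = \frac{20}{3}$ ($Z{\left(O \right)} = - \frac{10 \left(\left(-1\right) 2\right)}{3} = \left(- \frac{10}{3}\right) \left(-2\right) = \frac{20}{3}$)
$- 164 Z{\left(5 \right)} = \left(-164\right) \frac{20}{3} = - \frac{3280}{3}$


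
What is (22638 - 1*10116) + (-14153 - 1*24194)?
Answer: -25825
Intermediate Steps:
(22638 - 1*10116) + (-14153 - 1*24194) = (22638 - 10116) + (-14153 - 24194) = 12522 - 38347 = -25825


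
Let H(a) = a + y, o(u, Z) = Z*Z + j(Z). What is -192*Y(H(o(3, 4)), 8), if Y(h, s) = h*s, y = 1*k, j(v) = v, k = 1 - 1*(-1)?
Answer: -33792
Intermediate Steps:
k = 2 (k = 1 + 1 = 2)
y = 2 (y = 1*2 = 2)
o(u, Z) = Z + Z² (o(u, Z) = Z*Z + Z = Z² + Z = Z + Z²)
H(a) = 2 + a (H(a) = a + 2 = 2 + a)
-192*Y(H(o(3, 4)), 8) = -192*(2 + 4*(1 + 4))*8 = -192*(2 + 4*5)*8 = -192*(2 + 20)*8 = -4224*8 = -192*176 = -33792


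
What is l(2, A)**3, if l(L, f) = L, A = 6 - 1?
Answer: 8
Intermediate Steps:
A = 5
l(2, A)**3 = 2**3 = 8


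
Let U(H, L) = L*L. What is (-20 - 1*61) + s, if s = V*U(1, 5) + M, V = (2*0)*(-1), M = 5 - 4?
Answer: -80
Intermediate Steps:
M = 1
U(H, L) = L²
V = 0 (V = 0*(-1) = 0)
s = 1 (s = 0*5² + 1 = 0*25 + 1 = 0 + 1 = 1)
(-20 - 1*61) + s = (-20 - 1*61) + 1 = (-20 - 61) + 1 = -81 + 1 = -80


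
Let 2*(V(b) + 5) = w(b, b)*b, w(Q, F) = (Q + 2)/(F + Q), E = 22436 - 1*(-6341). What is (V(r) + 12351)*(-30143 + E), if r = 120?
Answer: -16906299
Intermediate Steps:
E = 28777 (E = 22436 + 6341 = 28777)
w(Q, F) = (2 + Q)/(F + Q)
V(b) = -9/2 + b/4 (V(b) = -5 + (((2 + b)/(b + b))*b)/2 = -5 + (((2 + b)/((2*b)))*b)/2 = -5 + (((1/(2*b))*(2 + b))*b)/2 = -5 + (((2 + b)/(2*b))*b)/2 = -5 + (1 + b/2)/2 = -5 + (½ + b/4) = -9/2 + b/4)
(V(r) + 12351)*(-30143 + E) = ((-9/2 + (¼)*120) + 12351)*(-30143 + 28777) = ((-9/2 + 30) + 12351)*(-1366) = (51/2 + 12351)*(-1366) = (24753/2)*(-1366) = -16906299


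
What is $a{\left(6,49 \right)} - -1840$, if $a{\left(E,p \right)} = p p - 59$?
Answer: $4182$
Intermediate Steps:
$a{\left(E,p \right)} = -59 + p^{2}$ ($a{\left(E,p \right)} = p^{2} - 59 = -59 + p^{2}$)
$a{\left(6,49 \right)} - -1840 = \left(-59 + 49^{2}\right) - -1840 = \left(-59 + 2401\right) + 1840 = 2342 + 1840 = 4182$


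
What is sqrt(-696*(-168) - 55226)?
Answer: sqrt(61702) ≈ 248.40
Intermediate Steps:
sqrt(-696*(-168) - 55226) = sqrt(116928 - 55226) = sqrt(61702)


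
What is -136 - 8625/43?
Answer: -14473/43 ≈ -336.58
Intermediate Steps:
-136 - 8625/43 = -14473/43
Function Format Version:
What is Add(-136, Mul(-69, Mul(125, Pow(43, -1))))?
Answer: Rational(-14473, 43) ≈ -336.58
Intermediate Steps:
Add(-136, Mul(-69, Mul(125, Pow(43, -1)))) = Add(-136, Mul(-69, Mul(125, Rational(1, 43)))) = Add(-136, Mul(-69, Rational(125, 43))) = Add(-136, Rational(-8625, 43)) = Rational(-14473, 43)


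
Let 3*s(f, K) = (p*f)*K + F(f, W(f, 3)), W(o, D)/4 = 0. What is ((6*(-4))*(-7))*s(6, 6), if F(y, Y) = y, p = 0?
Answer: 336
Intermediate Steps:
W(o, D) = 0 (W(o, D) = 4*0 = 0)
s(f, K) = f/3 (s(f, K) = ((0*f)*K + f)/3 = (0*K + f)/3 = (0 + f)/3 = f/3)
((6*(-4))*(-7))*s(6, 6) = ((6*(-4))*(-7))*((⅓)*6) = -24*(-7)*2 = 168*2 = 336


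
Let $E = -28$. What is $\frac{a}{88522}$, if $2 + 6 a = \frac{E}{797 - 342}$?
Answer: $- \frac{67}{17261790} \approx -3.8814 \cdot 10^{-6}$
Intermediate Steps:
$a = - \frac{67}{195}$ ($a = - \frac{1}{3} + \frac{\left(-28\right) \frac{1}{797 - 342}}{6} = - \frac{1}{3} + \frac{\left(-28\right) \frac{1}{455}}{6} = - \frac{1}{3} + \frac{1}{6} \left(- \frac{4}{65}\right) = - \frac{1}{3} - \frac{2}{195} = - \frac{67}{195} \approx -0.34359$)
$\frac{a}{88522} = - \frac{67}{195 \cdot 88522} = \left(- \frac{67}{195}\right) \frac{1}{88522} = - \frac{67}{17261790}$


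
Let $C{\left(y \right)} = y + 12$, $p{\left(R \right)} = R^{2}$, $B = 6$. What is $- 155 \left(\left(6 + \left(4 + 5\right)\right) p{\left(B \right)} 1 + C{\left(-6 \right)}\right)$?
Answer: $-84630$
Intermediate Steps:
$C{\left(y \right)} = 12 + y$
$- 155 \left(\left(6 + \left(4 + 5\right)\right) p{\left(B \right)} 1 + C{\left(-6 \right)}\right) = - 155 \left(\left(6 + \left(4 + 5\right)\right) 6^{2} \cdot 1 + \left(12 - 6\right)\right) = - 155 \left(\left(6 + 9\right) 36 \cdot 1 + 6\right) = - 155 \left(15 \cdot 36 \cdot 1 + 6\right) = - 155 \left(540 \cdot 1 + 6\right) = - 155 \left(540 + 6\right) = \left(-155\right) 546 = -84630$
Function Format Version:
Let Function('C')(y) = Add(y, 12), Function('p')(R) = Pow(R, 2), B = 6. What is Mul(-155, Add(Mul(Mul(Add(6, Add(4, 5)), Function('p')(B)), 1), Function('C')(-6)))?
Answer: -84630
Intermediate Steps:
Function('C')(y) = Add(12, y)
Mul(-155, Add(Mul(Mul(Add(6, Add(4, 5)), Function('p')(B)), 1), Function('C')(-6))) = Mul(-155, Add(Mul(Mul(Add(6, Add(4, 5)), Pow(6, 2)), 1), Add(12, -6))) = Mul(-155, Add(Mul(Mul(Add(6, 9), 36), 1), 6)) = Mul(-155, Add(Mul(Mul(15, 36), 1), 6)) = Mul(-155, Add(Mul(540, 1), 6)) = Mul(-155, Add(540, 6)) = Mul(-155, 546) = -84630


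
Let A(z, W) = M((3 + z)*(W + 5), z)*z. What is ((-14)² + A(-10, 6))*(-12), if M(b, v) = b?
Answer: -11592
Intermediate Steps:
A(z, W) = z*(3 + z)*(5 + W) (A(z, W) = ((3 + z)*(W + 5))*z = ((3 + z)*(5 + W))*z = z*(3 + z)*(5 + W))
((-14)² + A(-10, 6))*(-12) = ((-14)² - 10*(15 + 3*6 + 5*(-10) + 6*(-10)))*(-12) = (196 - 10*(15 + 18 - 50 - 60))*(-12) = (196 - 10*(-77))*(-12) = (196 + 770)*(-12) = 966*(-12) = -11592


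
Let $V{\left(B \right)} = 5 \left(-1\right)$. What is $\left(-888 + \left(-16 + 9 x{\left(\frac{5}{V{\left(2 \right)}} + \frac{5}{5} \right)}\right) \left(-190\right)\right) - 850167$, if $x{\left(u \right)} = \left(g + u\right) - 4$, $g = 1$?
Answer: $-842885$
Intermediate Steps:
$V{\left(B \right)} = -5$
$x{\left(u \right)} = -3 + u$ ($x{\left(u \right)} = \left(1 + u\right) - 4 = -3 + u$)
$\left(-888 + \left(-16 + 9 x{\left(\frac{5}{V{\left(2 \right)}} + \frac{5}{5} \right)}\right) \left(-190\right)\right) - 850167 = \left(-888 + \left(-16 + 9 \left(-3 + \left(\frac{5}{-5} + \frac{5}{5}\right)\right)\right) \left(-190\right)\right) - 850167 = \left(-888 + \left(-16 + 9 \left(-3 + \left(5 \left(- \frac{1}{5}\right) + 5 \cdot \frac{1}{5}\right)\right)\right) \left(-190\right)\right) - 850167 = \left(-888 + \left(-16 + 9 \left(-3 + \left(-1 + 1\right)\right)\right) \left(-190\right)\right) - 850167 = \left(-888 + \left(-16 + 9 \left(-3 + 0\right)\right) \left(-190\right)\right) - 850167 = \left(-888 + \left(-16 + 9 \left(-3\right)\right) \left(-190\right)\right) - 850167 = \left(-888 + \left(-16 - 27\right) \left(-190\right)\right) - 850167 = \left(-888 - -8170\right) - 850167 = \left(-888 + 8170\right) - 850167 = 7282 - 850167 = -842885$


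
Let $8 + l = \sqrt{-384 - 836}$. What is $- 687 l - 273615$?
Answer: $-268119 - 1374 i \sqrt{305} \approx -2.6812 \cdot 10^{5} - 23996.0 i$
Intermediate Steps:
$l = -8 + 2 i \sqrt{305}$ ($l = -8 + \sqrt{-384 - 836} = -8 + \sqrt{-1220} = -8 + 2 i \sqrt{305} \approx -8.0 + 34.929 i$)
$- 687 l - 273615 = - 687 \left(-8 + 2 i \sqrt{305}\right) - 273615 = - (-5496 + 1374 i \sqrt{305}) - 273615 = \left(5496 - 1374 i \sqrt{305}\right) - 273615 = -268119 - 1374 i \sqrt{305}$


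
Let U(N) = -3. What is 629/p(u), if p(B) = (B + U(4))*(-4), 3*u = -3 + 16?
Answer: -1887/16 ≈ -117.94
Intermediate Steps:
u = 13/3 (u = (-3 + 16)/3 = (1/3)*13 = 13/3 ≈ 4.3333)
p(B) = 12 - 4*B (p(B) = (B - 3)*(-4) = (-3 + B)*(-4) = 12 - 4*B)
629/p(u) = 629/(12 - 4*13/3) = 629/(12 - 52/3) = 629/(-16/3) = 629*(-3/16) = -1887/16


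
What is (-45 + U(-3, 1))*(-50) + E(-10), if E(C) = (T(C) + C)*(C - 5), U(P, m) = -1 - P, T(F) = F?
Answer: 2450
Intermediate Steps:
E(C) = 2*C*(-5 + C) (E(C) = (C + C)*(C - 5) = (2*C)*(-5 + C) = 2*C*(-5 + C))
(-45 + U(-3, 1))*(-50) + E(-10) = (-45 + (-1 - 1*(-3)))*(-50) + 2*(-10)*(-5 - 10) = (-45 + (-1 + 3))*(-50) + 2*(-10)*(-15) = (-45 + 2)*(-50) + 300 = -43*(-50) + 300 = 2150 + 300 = 2450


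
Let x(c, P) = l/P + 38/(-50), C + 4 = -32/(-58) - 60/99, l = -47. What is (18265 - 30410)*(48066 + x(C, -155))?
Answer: -90482183484/155 ≈ -5.8376e+8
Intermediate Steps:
C = -3880/957 (C = -4 + (-32/(-58) - 60/99) = -4 + (-32*(-1/58) - 60*1/99) = -4 + (16/29 - 20/33) = -4 - 52/957 = -3880/957 ≈ -4.0543)
x(c, P) = -19/25 - 47/P (x(c, P) = -47/P + 38/(-50) = -47/P + 38*(-1/50) = -47/P - 19/25 = -19/25 - 47/P)
(18265 - 30410)*(48066 + x(C, -155)) = (18265 - 30410)*(48066 + (-19/25 - 47/(-155))) = -12145*(48066 + (-19/25 - 47*(-1/155))) = -12145*(48066 + (-19/25 + 47/155)) = -12145*(48066 - 354/775) = -12145*37250796/775 = -90482183484/155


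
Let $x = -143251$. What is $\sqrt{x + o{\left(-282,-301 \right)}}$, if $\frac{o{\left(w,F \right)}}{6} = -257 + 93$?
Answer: $i \sqrt{144235} \approx 379.78 i$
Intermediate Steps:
$o{\left(w,F \right)} = -984$ ($o{\left(w,F \right)} = 6 \left(-257 + 93\right) = 6 \left(-164\right) = -984$)
$\sqrt{x + o{\left(-282,-301 \right)}} = \sqrt{-143251 - 984} = \sqrt{-144235} = i \sqrt{144235}$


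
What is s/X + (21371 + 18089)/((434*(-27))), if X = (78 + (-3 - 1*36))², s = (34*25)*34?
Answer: 15479530/990171 ≈ 15.633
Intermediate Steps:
s = 28900 (s = 850*34 = 28900)
X = 1521 (X = (78 + (-3 - 36))² = (78 - 39)² = 39² = 1521)
s/X + (21371 + 18089)/((434*(-27))) = 28900/1521 + (21371 + 18089)/((434*(-27))) = 28900*(1/1521) + 39460/(-11718) = 28900/1521 + 39460*(-1/11718) = 28900/1521 - 19730/5859 = 15479530/990171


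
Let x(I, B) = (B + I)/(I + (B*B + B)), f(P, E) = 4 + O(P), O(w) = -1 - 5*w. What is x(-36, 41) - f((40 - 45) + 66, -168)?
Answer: 509177/1686 ≈ 302.00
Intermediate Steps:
f(P, E) = 3 - 5*P (f(P, E) = 4 + (-1 - 5*P) = 3 - 5*P)
x(I, B) = (B + I)/(B + I + B²) (x(I, B) = (B + I)/(I + (B² + B)) = (B + I)/(I + (B + B²)) = (B + I)/(B + I + B²))
x(-36, 41) - f((40 - 45) + 66, -168) = (41 - 36)/(41 - 36 + 41²) - (3 - 5*((40 - 45) + 66)) = 5/(41 - 36 + 1681) - (3 - 5*(-5 + 66)) = 5/1686 - (3 - 5*61) = (1/1686)*5 - (3 - 305) = 5/1686 - 1*(-302) = 5/1686 + 302 = 509177/1686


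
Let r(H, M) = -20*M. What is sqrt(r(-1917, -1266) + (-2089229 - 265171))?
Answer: 2*I*sqrt(582270) ≈ 1526.1*I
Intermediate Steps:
sqrt(r(-1917, -1266) + (-2089229 - 265171)) = sqrt(-20*(-1266) + (-2089229 - 265171)) = sqrt(25320 - 2354400) = sqrt(-2329080) = 2*I*sqrt(582270)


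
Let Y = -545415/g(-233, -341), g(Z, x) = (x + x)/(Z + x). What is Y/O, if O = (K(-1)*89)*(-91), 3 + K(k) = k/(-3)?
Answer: -5160465/242792 ≈ -21.255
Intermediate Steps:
g(Z, x) = 2*x/(Z + x) (g(Z, x) = (2*x)/(Z + x) = 2*x/(Z + x))
K(k) = -3 - k/3 (K(k) = -3 + k/(-3) = -3 + k*(-⅓) = -3 - k/3)
Y = -156534105/341 (Y = -545415/(2*(-341)/(-233 - 341)) = -545415/(2*(-341)/(-574)) = -545415/(2*(-341)*(-1/574)) = -545415/341/287 = -545415*287/341 = -156534105/341 ≈ -4.5904e+5)
O = 64792/3 (O = ((-3 - ⅓*(-1))*89)*(-91) = ((-3 + ⅓)*89)*(-91) = -8/3*89*(-91) = -712/3*(-91) = 64792/3 ≈ 21597.)
Y/O = -156534105/(341*64792/3) = -156534105/341*3/64792 = -5160465/242792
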